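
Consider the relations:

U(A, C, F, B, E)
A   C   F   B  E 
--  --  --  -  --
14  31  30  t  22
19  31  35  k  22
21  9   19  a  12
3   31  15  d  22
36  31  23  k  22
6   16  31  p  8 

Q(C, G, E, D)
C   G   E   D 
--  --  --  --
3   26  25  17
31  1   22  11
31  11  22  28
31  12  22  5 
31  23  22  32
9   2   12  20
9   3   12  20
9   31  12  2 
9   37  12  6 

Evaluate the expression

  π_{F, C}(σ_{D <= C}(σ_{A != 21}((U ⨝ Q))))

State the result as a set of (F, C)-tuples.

{(15, 31), (23, 31), (30, 31), (35, 31)}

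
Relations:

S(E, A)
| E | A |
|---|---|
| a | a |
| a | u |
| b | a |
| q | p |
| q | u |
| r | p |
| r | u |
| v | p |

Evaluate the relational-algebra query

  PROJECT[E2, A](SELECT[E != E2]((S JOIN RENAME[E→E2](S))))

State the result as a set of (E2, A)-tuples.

{(a, a), (a, u), (b, a), (q, p), (q, u), (r, p), (r, u), (v, p)}

ρ[E→E2]: schema becomes (E2, A); tuples unchanged.
Natural join on A: {(a, a, a), (a, a, b), (a, u, a), (a, u, q), (a, u, r), (b, a, a), (b, a, b), (q, p, q), (q, p, r), (q, p, v), (q, u, a), (q, u, q), (q, u, r), (r, p, q), (r, p, r), (r, p, v), (r, u, a), (r, u, q), (r, u, r), (v, p, q), (v, p, r), (v, p, v)}
Selection E != E2: {(a, a, b), (a, u, q), (a, u, r), (b, a, a), (q, p, r), (q, p, v), (q, u, a), (q, u, r), (r, p, q), (r, p, v), (r, u, a), (r, u, q), (v, p, q), (v, p, r)}
Keep only column(s) E2, A (6 duplicate(s) eliminated): {(a, a), (a, u), (b, a), (q, p), (q, u), (r, p), (r, u), (v, p)}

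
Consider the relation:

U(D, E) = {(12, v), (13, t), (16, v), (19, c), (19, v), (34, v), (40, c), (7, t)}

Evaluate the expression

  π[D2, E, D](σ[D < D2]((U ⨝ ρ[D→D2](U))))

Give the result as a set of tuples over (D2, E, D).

ρ[D→D2]: schema becomes (D2, E); tuples unchanged.
U ⋈ ρ[D→D2](U) (natural join on E): {(12, v, 12), (12, v, 16), (12, v, 19), (12, v, 34), (13, t, 13), (13, t, 7), (16, v, 12), (16, v, 16), (16, v, 19), (16, v, 34), (19, c, 19), (19, c, 40), (19, v, 12), (19, v, 16), (19, v, 19), (19, v, 34), (34, v, 12), (34, v, 16), (34, v, 19), (34, v, 34), (40, c, 19), (40, c, 40), (7, t, 13), (7, t, 7)}
Apply σ_{D < D2}; surviving tuples: {(12, v, 16), (12, v, 19), (12, v, 34), (16, v, 19), (16, v, 34), (19, c, 40), (19, v, 34), (7, t, 13)}
π[D2, E, D]: project onto (D2, E, D) → {(13, t, 7), (16, v, 12), (19, v, 12), (19, v, 16), (34, v, 12), (34, v, 16), (34, v, 19), (40, c, 19)}

{(13, t, 7), (16, v, 12), (19, v, 12), (19, v, 16), (34, v, 12), (34, v, 16), (34, v, 19), (40, c, 19)}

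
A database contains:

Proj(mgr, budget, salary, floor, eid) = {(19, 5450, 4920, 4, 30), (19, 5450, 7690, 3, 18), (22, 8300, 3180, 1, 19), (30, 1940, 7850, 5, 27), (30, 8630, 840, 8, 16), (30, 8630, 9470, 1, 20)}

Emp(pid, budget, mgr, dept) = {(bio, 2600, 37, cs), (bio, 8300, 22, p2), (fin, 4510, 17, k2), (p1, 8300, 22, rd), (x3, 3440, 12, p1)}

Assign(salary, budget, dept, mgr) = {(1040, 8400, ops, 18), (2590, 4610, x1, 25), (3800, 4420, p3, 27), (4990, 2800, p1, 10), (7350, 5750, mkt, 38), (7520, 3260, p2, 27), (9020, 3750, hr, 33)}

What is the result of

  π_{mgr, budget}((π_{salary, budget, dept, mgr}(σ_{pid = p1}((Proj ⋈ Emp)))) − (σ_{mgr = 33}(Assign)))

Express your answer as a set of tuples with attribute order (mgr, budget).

Joining Proj and Emp on mgr, budget yields {(22, 8300, 3180, 1, 19, bio, p2), (22, 8300, 3180, 1, 19, p1, rd)}.
Filtering on pid = p1 leaves {(22, 8300, 3180, 1, 19, p1, rd)}.
Projecting to salary, budget, dept, mgr: {(3180, 8300, rd, 22)}
Filtering on mgr = 33 leaves {(9020, 3750, hr, 33)}.
Set difference of the two operands is {(3180, 8300, rd, 22)}.
Projecting to mgr, budget: {(22, 8300)}

{(22, 8300)}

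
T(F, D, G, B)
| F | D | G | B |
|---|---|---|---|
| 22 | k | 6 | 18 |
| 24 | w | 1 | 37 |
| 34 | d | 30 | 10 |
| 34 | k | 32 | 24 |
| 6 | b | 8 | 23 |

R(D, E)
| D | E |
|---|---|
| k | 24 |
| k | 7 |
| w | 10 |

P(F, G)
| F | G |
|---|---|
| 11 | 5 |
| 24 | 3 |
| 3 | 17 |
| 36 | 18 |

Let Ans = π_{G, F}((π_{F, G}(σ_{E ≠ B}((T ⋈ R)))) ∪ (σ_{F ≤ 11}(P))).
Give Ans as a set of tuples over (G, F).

{(1, 24), (17, 3), (32, 34), (5, 11), (6, 22)}

Natural join on D: {(22, k, 6, 18, 24), (22, k, 6, 18, 7), (24, w, 1, 37, 10), (34, k, 32, 24, 24), (34, k, 32, 24, 7)}
Filtering on E ≠ B leaves {(22, k, 6, 18, 24), (22, k, 6, 18, 7), (24, w, 1, 37, 10), (34, k, 32, 24, 7)}.
Keep only column(s) F, G (1 duplicate(s) eliminated): {(22, 6), (24, 1), (34, 32)}
Filtering on F ≤ 11 leaves {(11, 5), (3, 17)}.
Union: {(22, 6), (24, 1), (34, 32)} with {(11, 5), (3, 17)} → {(11, 5), (22, 6), (24, 1), (3, 17), (34, 32)}
Keep only column(s) G, F: {(1, 24), (17, 3), (32, 34), (5, 11), (6, 22)}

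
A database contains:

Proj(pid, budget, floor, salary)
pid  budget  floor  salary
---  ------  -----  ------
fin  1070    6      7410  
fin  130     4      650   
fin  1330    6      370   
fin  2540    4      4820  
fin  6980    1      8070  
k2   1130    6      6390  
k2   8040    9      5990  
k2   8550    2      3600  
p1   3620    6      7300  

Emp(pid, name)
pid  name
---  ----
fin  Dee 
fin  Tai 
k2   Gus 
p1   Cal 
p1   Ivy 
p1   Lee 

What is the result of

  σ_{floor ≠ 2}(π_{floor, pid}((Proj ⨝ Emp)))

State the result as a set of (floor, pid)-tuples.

Natural join on pid: {(fin, 1070, 6, 7410, Dee), (fin, 1070, 6, 7410, Tai), (fin, 130, 4, 650, Dee), (fin, 130, 4, 650, Tai), (fin, 1330, 6, 370, Dee), (fin, 1330, 6, 370, Tai), (fin, 2540, 4, 4820, Dee), (fin, 2540, 4, 4820, Tai), (fin, 6980, 1, 8070, Dee), (fin, 6980, 1, 8070, Tai), (k2, 1130, 6, 6390, Gus), (k2, 8040, 9, 5990, Gus), (k2, 8550, 2, 3600, Gus), (p1, 3620, 6, 7300, Cal), (p1, 3620, 6, 7300, Ivy), (p1, 3620, 6, 7300, Lee)}
Projecting to floor, pid (9 duplicate(s) eliminated): {(1, fin), (2, k2), (4, fin), (6, fin), (6, k2), (6, p1), (9, k2)}
Filtering on floor ≠ 2 leaves {(1, fin), (4, fin), (6, fin), (6, k2), (6, p1), (9, k2)}.

{(1, fin), (4, fin), (6, fin), (6, k2), (6, p1), (9, k2)}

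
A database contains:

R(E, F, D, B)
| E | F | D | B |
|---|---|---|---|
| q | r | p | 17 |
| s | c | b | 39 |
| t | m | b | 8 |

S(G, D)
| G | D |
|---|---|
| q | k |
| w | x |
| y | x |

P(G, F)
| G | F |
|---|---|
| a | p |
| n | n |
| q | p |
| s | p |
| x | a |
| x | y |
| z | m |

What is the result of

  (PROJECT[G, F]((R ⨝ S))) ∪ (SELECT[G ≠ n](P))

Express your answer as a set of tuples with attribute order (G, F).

R ⋈ S (natural join on D): {}
Projecting to G, F: {}
σ[G ≠ n]: keep tuples satisfying G ≠ n → {(a, p), (q, p), (s, p), (x, a), (x, y), (z, m)}
Set union of the two operands is {(a, p), (q, p), (s, p), (x, a), (x, y), (z, m)}.

{(a, p), (q, p), (s, p), (x, a), (x, y), (z, m)}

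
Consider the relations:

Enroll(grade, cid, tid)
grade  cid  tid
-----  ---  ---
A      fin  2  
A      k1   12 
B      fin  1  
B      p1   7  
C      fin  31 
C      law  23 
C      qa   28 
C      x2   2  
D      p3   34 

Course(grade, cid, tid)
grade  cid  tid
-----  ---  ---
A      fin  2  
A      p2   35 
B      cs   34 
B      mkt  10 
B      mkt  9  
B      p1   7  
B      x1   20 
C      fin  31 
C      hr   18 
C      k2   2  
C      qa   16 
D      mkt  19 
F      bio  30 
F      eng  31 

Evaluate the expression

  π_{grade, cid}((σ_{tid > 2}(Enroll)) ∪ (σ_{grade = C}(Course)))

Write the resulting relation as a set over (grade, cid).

σ[tid > 2]: keep tuples satisfying tid > 2 → {(A, k1, 12), (B, p1, 7), (C, fin, 31), (C, law, 23), (C, qa, 28), (D, p3, 34)}
σ[grade = C]: keep tuples satisfying grade = C → {(C, fin, 31), (C, hr, 18), (C, k2, 2), (C, qa, 16)}
Taking the union: {(A, k1, 12), (B, p1, 7), (C, fin, 31), (C, hr, 18), (C, k2, 2), (C, law, 23), (C, qa, 16), (C, qa, 28), (D, p3, 34)}
Projecting to grade, cid (1 duplicate(s) eliminated): {(A, k1), (B, p1), (C, fin), (C, hr), (C, k2), (C, law), (C, qa), (D, p3)}

{(A, k1), (B, p1), (C, fin), (C, hr), (C, k2), (C, law), (C, qa), (D, p3)}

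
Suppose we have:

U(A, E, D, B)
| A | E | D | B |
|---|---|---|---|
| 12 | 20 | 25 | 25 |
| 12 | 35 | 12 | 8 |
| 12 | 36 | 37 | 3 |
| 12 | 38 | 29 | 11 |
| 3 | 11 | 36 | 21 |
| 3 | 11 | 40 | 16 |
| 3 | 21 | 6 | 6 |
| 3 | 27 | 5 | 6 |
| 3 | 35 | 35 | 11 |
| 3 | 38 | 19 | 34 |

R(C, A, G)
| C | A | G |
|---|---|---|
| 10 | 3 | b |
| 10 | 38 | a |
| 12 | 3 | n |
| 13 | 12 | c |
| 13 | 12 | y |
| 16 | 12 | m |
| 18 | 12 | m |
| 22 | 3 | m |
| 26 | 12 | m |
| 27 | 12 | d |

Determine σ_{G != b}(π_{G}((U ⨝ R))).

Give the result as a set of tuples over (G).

{c, d, m, n, y}

Natural join on A: {(12, 20, 25, 25, 13, c), (12, 20, 25, 25, 13, y), (12, 20, 25, 25, 16, m), (12, 20, 25, 25, 18, m), (12, 20, 25, 25, 26, m), (12, 20, 25, 25, 27, d), (12, 35, 12, 8, 13, c), (12, 35, 12, 8, 13, y), (12, 35, 12, 8, 16, m), (12, 35, 12, 8, 18, m), (12, 35, 12, 8, 26, m), (12, 35, 12, 8, 27, d), (12, 36, 37, 3, 13, c), (12, 36, 37, 3, 13, y), (12, 36, 37, 3, 16, m), (12, 36, 37, 3, 18, m), (12, 36, 37, 3, 26, m), (12, 36, 37, 3, 27, d), (12, 38, 29, 11, 13, c), (12, 38, 29, 11, 13, y), (12, 38, 29, 11, 16, m), (12, 38, 29, 11, 18, m), (12, 38, 29, 11, 26, m), (12, 38, 29, 11, 27, d), (3, 11, 36, 21, 10, b), (3, 11, 36, 21, 12, n), (3, 11, 36, 21, 22, m), (3, 11, 40, 16, 10, b), (3, 11, 40, 16, 12, n), (3, 11, 40, 16, 22, m), (3, 21, 6, 6, 10, b), (3, 21, 6, 6, 12, n), (3, 21, 6, 6, 22, m), (3, 27, 5, 6, 10, b), (3, 27, 5, 6, 12, n), (3, 27, 5, 6, 22, m), (3, 35, 35, 11, 10, b), (3, 35, 35, 11, 12, n), (3, 35, 35, 11, 22, m), (3, 38, 19, 34, 10, b), (3, 38, 19, 34, 12, n), (3, 38, 19, 34, 22, m)}
π[G]: project onto (G) (36 duplicate(s) eliminated) → {b, c, d, m, n, y}
Selection G != b: {c, d, m, n, y}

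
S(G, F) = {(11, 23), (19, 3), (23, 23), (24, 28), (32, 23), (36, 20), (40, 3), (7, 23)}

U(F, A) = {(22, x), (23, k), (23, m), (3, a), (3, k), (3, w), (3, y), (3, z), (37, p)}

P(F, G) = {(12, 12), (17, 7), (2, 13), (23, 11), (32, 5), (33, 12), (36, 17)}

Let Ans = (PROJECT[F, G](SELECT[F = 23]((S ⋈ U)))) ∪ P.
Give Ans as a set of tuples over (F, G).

S ⋈ U (natural join on F): {(11, 23, k), (11, 23, m), (19, 3, a), (19, 3, k), (19, 3, w), (19, 3, y), (19, 3, z), (23, 23, k), (23, 23, m), (32, 23, k), (32, 23, m), (40, 3, a), (40, 3, k), (40, 3, w), (40, 3, y), (40, 3, z), (7, 23, k), (7, 23, m)}
Selection F = 23: {(11, 23, k), (11, 23, m), (23, 23, k), (23, 23, m), (32, 23, k), (32, 23, m), (7, 23, k), (7, 23, m)}
Projecting to F, G (4 duplicate(s) eliminated): {(23, 11), (23, 23), (23, 32), (23, 7)}
Taking the union: {(12, 12), (17, 7), (2, 13), (23, 11), (23, 23), (23, 32), (23, 7), (32, 5), (33, 12), (36, 17)}

{(12, 12), (17, 7), (2, 13), (23, 11), (23, 23), (23, 32), (23, 7), (32, 5), (33, 12), (36, 17)}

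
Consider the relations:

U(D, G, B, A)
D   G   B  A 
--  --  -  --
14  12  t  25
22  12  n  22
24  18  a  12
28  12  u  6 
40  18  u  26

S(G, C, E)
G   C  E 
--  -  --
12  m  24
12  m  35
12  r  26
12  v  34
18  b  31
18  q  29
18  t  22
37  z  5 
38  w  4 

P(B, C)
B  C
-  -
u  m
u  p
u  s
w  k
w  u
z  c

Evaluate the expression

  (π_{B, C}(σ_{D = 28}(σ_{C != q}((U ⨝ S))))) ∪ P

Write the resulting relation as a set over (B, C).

{(u, m), (u, p), (u, r), (u, s), (u, v), (w, k), (w, u), (z, c)}

Joining U and S on G yields {(14, 12, t, 25, m, 24), (14, 12, t, 25, m, 35), (14, 12, t, 25, r, 26), (14, 12, t, 25, v, 34), (22, 12, n, 22, m, 24), (22, 12, n, 22, m, 35), (22, 12, n, 22, r, 26), (22, 12, n, 22, v, 34), (24, 18, a, 12, b, 31), (24, 18, a, 12, q, 29), (24, 18, a, 12, t, 22), (28, 12, u, 6, m, 24), (28, 12, u, 6, m, 35), (28, 12, u, 6, r, 26), (28, 12, u, 6, v, 34), (40, 18, u, 26, b, 31), (40, 18, u, 26, q, 29), (40, 18, u, 26, t, 22)}.
σ[C != q]: keep tuples satisfying C != q → {(14, 12, t, 25, m, 24), (14, 12, t, 25, m, 35), (14, 12, t, 25, r, 26), (14, 12, t, 25, v, 34), (22, 12, n, 22, m, 24), (22, 12, n, 22, m, 35), (22, 12, n, 22, r, 26), (22, 12, n, 22, v, 34), (24, 18, a, 12, b, 31), (24, 18, a, 12, t, 22), (28, 12, u, 6, m, 24), (28, 12, u, 6, m, 35), (28, 12, u, 6, r, 26), (28, 12, u, 6, v, 34), (40, 18, u, 26, b, 31), (40, 18, u, 26, t, 22)}
σ[D = 28]: keep tuples satisfying D = 28 → {(28, 12, u, 6, m, 24), (28, 12, u, 6, m, 35), (28, 12, u, 6, r, 26), (28, 12, u, 6, v, 34)}
π[B, C]: project onto (B, C) (1 duplicate(s) eliminated) → {(u, m), (u, r), (u, v)}
Taking the union: {(u, m), (u, p), (u, r), (u, s), (u, v), (w, k), (w, u), (z, c)}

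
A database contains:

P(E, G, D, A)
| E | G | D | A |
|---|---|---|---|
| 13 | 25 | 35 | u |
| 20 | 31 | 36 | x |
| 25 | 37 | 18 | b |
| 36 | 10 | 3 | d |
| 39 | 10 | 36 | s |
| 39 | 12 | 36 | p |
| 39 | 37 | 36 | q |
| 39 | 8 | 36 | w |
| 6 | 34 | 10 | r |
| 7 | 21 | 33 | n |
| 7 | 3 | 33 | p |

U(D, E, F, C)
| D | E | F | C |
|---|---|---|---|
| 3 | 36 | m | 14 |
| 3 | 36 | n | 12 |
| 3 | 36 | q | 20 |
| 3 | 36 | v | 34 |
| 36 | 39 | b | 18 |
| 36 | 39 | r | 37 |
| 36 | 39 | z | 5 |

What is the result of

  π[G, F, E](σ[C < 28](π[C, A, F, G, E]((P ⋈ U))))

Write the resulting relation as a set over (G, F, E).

Natural join on E, D: {(36, 10, 3, d, m, 14), (36, 10, 3, d, n, 12), (36, 10, 3, d, q, 20), (36, 10, 3, d, v, 34), (39, 10, 36, s, b, 18), (39, 10, 36, s, r, 37), (39, 10, 36, s, z, 5), (39, 12, 36, p, b, 18), (39, 12, 36, p, r, 37), (39, 12, 36, p, z, 5), (39, 37, 36, q, b, 18), (39, 37, 36, q, r, 37), (39, 37, 36, q, z, 5), (39, 8, 36, w, b, 18), (39, 8, 36, w, r, 37), (39, 8, 36, w, z, 5)}
π[C, A, F, G, E]: project onto (C, A, F, G, E) → {(12, d, n, 10, 36), (14, d, m, 10, 36), (18, p, b, 12, 39), (18, q, b, 37, 39), (18, s, b, 10, 39), (18, w, b, 8, 39), (20, d, q, 10, 36), (34, d, v, 10, 36), (37, p, r, 12, 39), (37, q, r, 37, 39), (37, s, r, 10, 39), (37, w, r, 8, 39), (5, p, z, 12, 39), (5, q, z, 37, 39), (5, s, z, 10, 39), (5, w, z, 8, 39)}
Filtering on C < 28 leaves {(12, d, n, 10, 36), (14, d, m, 10, 36), (18, p, b, 12, 39), (18, q, b, 37, 39), (18, s, b, 10, 39), (18, w, b, 8, 39), (20, d, q, 10, 36), (5, p, z, 12, 39), (5, q, z, 37, 39), (5, s, z, 10, 39), (5, w, z, 8, 39)}.
π[G, F, E]: project onto (G, F, E) → {(10, b, 39), (10, m, 36), (10, n, 36), (10, q, 36), (10, z, 39), (12, b, 39), (12, z, 39), (37, b, 39), (37, z, 39), (8, b, 39), (8, z, 39)}

{(10, b, 39), (10, m, 36), (10, n, 36), (10, q, 36), (10, z, 39), (12, b, 39), (12, z, 39), (37, b, 39), (37, z, 39), (8, b, 39), (8, z, 39)}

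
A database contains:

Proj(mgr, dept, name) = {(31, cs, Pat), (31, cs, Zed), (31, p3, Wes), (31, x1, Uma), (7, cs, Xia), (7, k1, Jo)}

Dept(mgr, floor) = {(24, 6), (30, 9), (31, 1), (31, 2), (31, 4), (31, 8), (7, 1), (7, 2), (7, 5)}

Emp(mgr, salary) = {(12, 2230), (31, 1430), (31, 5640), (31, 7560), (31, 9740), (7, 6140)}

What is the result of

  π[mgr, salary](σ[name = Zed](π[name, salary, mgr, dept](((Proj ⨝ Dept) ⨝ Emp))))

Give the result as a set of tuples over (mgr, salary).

{(31, 1430), (31, 5640), (31, 7560), (31, 9740)}

Proj ⋈ Dept (natural join on mgr): {(31, cs, Pat, 1), (31, cs, Pat, 2), (31, cs, Pat, 4), (31, cs, Pat, 8), (31, cs, Zed, 1), (31, cs, Zed, 2), (31, cs, Zed, 4), (31, cs, Zed, 8), (31, p3, Wes, 1), (31, p3, Wes, 2), (31, p3, Wes, 4), (31, p3, Wes, 8), (31, x1, Uma, 1), (31, x1, Uma, 2), (31, x1, Uma, 4), (31, x1, Uma, 8), (7, cs, Xia, 1), (7, cs, Xia, 2), (7, cs, Xia, 5), (7, k1, Jo, 1), (7, k1, Jo, 2), (7, k1, Jo, 5)}
(Proj ⨝ Dept) ⋈ Emp (natural join on mgr): {(31, cs, Pat, 1, 1430), (31, cs, Pat, 1, 5640), (31, cs, Pat, 1, 7560), (31, cs, Pat, 1, 9740), (31, cs, Pat, 2, 1430), (31, cs, Pat, 2, 5640), (31, cs, Pat, 2, 7560), (31, cs, Pat, 2, 9740), (31, cs, Pat, 4, 1430), (31, cs, Pat, 4, 5640), (31, cs, Pat, 4, 7560), (31, cs, Pat, 4, 9740), (31, cs, Pat, 8, 1430), (31, cs, Pat, 8, 5640), (31, cs, Pat, 8, 7560), (31, cs, Pat, 8, 9740), (31, cs, Zed, 1, 1430), (31, cs, Zed, 1, 5640), (31, cs, Zed, 1, 7560), (31, cs, Zed, 1, 9740), (31, cs, Zed, 2, 1430), (31, cs, Zed, 2, 5640), (31, cs, Zed, 2, 7560), (31, cs, Zed, 2, 9740), (31, cs, Zed, 4, 1430), (31, cs, Zed, 4, 5640), (31, cs, Zed, 4, 7560), (31, cs, Zed, 4, 9740), (31, cs, Zed, 8, 1430), (31, cs, Zed, 8, 5640), (31, cs, Zed, 8, 7560), (31, cs, Zed, 8, 9740), (31, p3, Wes, 1, 1430), (31, p3, Wes, 1, 5640), (31, p3, Wes, 1, 7560), (31, p3, Wes, 1, 9740), (31, p3, Wes, 2, 1430), (31, p3, Wes, 2, 5640), (31, p3, Wes, 2, 7560), (31, p3, Wes, 2, 9740), (31, p3, Wes, 4, 1430), (31, p3, Wes, 4, 5640), (31, p3, Wes, 4, 7560), (31, p3, Wes, 4, 9740), (31, p3, Wes, 8, 1430), (31, p3, Wes, 8, 5640), (31, p3, Wes, 8, 7560), (31, p3, Wes, 8, 9740), (31, x1, Uma, 1, 1430), (31, x1, Uma, 1, 5640), (31, x1, Uma, 1, 7560), (31, x1, Uma, 1, 9740), (31, x1, Uma, 2, 1430), (31, x1, Uma, 2, 5640), (31, x1, Uma, 2, 7560), (31, x1, Uma, 2, 9740), (31, x1, Uma, 4, 1430), (31, x1, Uma, 4, 5640), (31, x1, Uma, 4, 7560), (31, x1, Uma, 4, 9740), (31, x1, Uma, 8, 1430), (31, x1, Uma, 8, 5640), (31, x1, Uma, 8, 7560), (31, x1, Uma, 8, 9740), (7, cs, Xia, 1, 6140), (7, cs, Xia, 2, 6140), (7, cs, Xia, 5, 6140), (7, k1, Jo, 1, 6140), (7, k1, Jo, 2, 6140), (7, k1, Jo, 5, 6140)}
π[name, salary, mgr, dept]: project onto (name, salary, mgr, dept) (52 duplicate(s) eliminated) → {(Jo, 6140, 7, k1), (Pat, 1430, 31, cs), (Pat, 5640, 31, cs), (Pat, 7560, 31, cs), (Pat, 9740, 31, cs), (Uma, 1430, 31, x1), (Uma, 5640, 31, x1), (Uma, 7560, 31, x1), (Uma, 9740, 31, x1), (Wes, 1430, 31, p3), (Wes, 5640, 31, p3), (Wes, 7560, 31, p3), (Wes, 9740, 31, p3), (Xia, 6140, 7, cs), (Zed, 1430, 31, cs), (Zed, 5640, 31, cs), (Zed, 7560, 31, cs), (Zed, 9740, 31, cs)}
σ[name = Zed]: keep tuples satisfying name = Zed → {(Zed, 1430, 31, cs), (Zed, 5640, 31, cs), (Zed, 7560, 31, cs), (Zed, 9740, 31, cs)}
π[mgr, salary]: project onto (mgr, salary) → {(31, 1430), (31, 5640), (31, 7560), (31, 9740)}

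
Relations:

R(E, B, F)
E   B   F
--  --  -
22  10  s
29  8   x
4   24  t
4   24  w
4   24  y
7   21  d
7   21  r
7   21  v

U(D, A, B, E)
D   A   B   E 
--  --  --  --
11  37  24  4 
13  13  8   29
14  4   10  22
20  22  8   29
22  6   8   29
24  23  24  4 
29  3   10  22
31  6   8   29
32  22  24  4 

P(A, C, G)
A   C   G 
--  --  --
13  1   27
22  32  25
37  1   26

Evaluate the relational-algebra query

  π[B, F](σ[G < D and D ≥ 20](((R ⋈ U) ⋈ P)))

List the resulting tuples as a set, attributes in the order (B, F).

{(24, t), (24, w), (24, y)}

Natural join on E, B: {(22, 10, s, 14, 4), (22, 10, s, 29, 3), (29, 8, x, 13, 13), (29, 8, x, 20, 22), (29, 8, x, 22, 6), (29, 8, x, 31, 6), (4, 24, t, 11, 37), (4, 24, t, 24, 23), (4, 24, t, 32, 22), (4, 24, w, 11, 37), (4, 24, w, 24, 23), (4, 24, w, 32, 22), (4, 24, y, 11, 37), (4, 24, y, 24, 23), (4, 24, y, 32, 22)}
Natural join on A: {(29, 8, x, 13, 13, 1, 27), (29, 8, x, 20, 22, 32, 25), (4, 24, t, 11, 37, 1, 26), (4, 24, t, 32, 22, 32, 25), (4, 24, w, 11, 37, 1, 26), (4, 24, w, 32, 22, 32, 25), (4, 24, y, 11, 37, 1, 26), (4, 24, y, 32, 22, 32, 25)}
Apply σ_{G < D and D ≥ 20}; surviving tuples: {(4, 24, t, 32, 22, 32, 25), (4, 24, w, 32, 22, 32, 25), (4, 24, y, 32, 22, 32, 25)}
π_{B, F} gives {(24, t), (24, w), (24, y)}.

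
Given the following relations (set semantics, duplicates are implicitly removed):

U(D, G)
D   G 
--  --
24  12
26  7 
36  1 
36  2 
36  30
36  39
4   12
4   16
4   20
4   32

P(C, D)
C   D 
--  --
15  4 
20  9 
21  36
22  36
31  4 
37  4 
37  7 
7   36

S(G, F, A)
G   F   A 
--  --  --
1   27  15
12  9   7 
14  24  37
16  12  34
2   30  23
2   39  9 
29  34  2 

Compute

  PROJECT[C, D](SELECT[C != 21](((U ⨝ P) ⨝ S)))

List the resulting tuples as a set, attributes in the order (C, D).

U ⋈ P (natural join on D): {(36, 1, 21), (36, 1, 22), (36, 1, 7), (36, 2, 21), (36, 2, 22), (36, 2, 7), (36, 30, 21), (36, 30, 22), (36, 30, 7), (36, 39, 21), (36, 39, 22), (36, 39, 7), (4, 12, 15), (4, 12, 31), (4, 12, 37), (4, 16, 15), (4, 16, 31), (4, 16, 37), (4, 20, 15), (4, 20, 31), (4, 20, 37), (4, 32, 15), (4, 32, 31), (4, 32, 37)}
(U ⨝ P) ⋈ S (natural join on G): {(36, 1, 21, 27, 15), (36, 1, 22, 27, 15), (36, 1, 7, 27, 15), (36, 2, 21, 30, 23), (36, 2, 21, 39, 9), (36, 2, 22, 30, 23), (36, 2, 22, 39, 9), (36, 2, 7, 30, 23), (36, 2, 7, 39, 9), (4, 12, 15, 9, 7), (4, 12, 31, 9, 7), (4, 12, 37, 9, 7), (4, 16, 15, 12, 34), (4, 16, 31, 12, 34), (4, 16, 37, 12, 34)}
Filtering on C != 21 leaves {(36, 1, 22, 27, 15), (36, 1, 7, 27, 15), (36, 2, 22, 30, 23), (36, 2, 22, 39, 9), (36, 2, 7, 30, 23), (36, 2, 7, 39, 9), (4, 12, 15, 9, 7), (4, 12, 31, 9, 7), (4, 12, 37, 9, 7), (4, 16, 15, 12, 34), (4, 16, 31, 12, 34), (4, 16, 37, 12, 34)}.
π[C, D]: project onto (C, D) (7 duplicate(s) eliminated) → {(15, 4), (22, 36), (31, 4), (37, 4), (7, 36)}

{(15, 4), (22, 36), (31, 4), (37, 4), (7, 36)}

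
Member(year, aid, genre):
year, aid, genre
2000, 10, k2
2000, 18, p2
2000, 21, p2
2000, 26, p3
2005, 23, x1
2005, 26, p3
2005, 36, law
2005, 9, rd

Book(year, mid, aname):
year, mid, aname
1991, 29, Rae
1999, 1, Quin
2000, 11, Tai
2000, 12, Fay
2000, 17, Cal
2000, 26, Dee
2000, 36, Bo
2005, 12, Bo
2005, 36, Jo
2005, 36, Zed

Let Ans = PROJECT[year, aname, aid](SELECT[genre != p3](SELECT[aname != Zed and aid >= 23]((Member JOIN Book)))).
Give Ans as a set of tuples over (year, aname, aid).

Member ⋈ Book (natural join on year): {(2000, 10, k2, 11, Tai), (2000, 10, k2, 12, Fay), (2000, 10, k2, 17, Cal), (2000, 10, k2, 26, Dee), (2000, 10, k2, 36, Bo), (2000, 18, p2, 11, Tai), (2000, 18, p2, 12, Fay), (2000, 18, p2, 17, Cal), (2000, 18, p2, 26, Dee), (2000, 18, p2, 36, Bo), (2000, 21, p2, 11, Tai), (2000, 21, p2, 12, Fay), (2000, 21, p2, 17, Cal), (2000, 21, p2, 26, Dee), (2000, 21, p2, 36, Bo), (2000, 26, p3, 11, Tai), (2000, 26, p3, 12, Fay), (2000, 26, p3, 17, Cal), (2000, 26, p3, 26, Dee), (2000, 26, p3, 36, Bo), (2005, 23, x1, 12, Bo), (2005, 23, x1, 36, Jo), (2005, 23, x1, 36, Zed), (2005, 26, p3, 12, Bo), (2005, 26, p3, 36, Jo), (2005, 26, p3, 36, Zed), (2005, 36, law, 12, Bo), (2005, 36, law, 36, Jo), (2005, 36, law, 36, Zed), (2005, 9, rd, 12, Bo), (2005, 9, rd, 36, Jo), (2005, 9, rd, 36, Zed)}
Selection aname != Zed and aid >= 23: {(2000, 26, p3, 11, Tai), (2000, 26, p3, 12, Fay), (2000, 26, p3, 17, Cal), (2000, 26, p3, 26, Dee), (2000, 26, p3, 36, Bo), (2005, 23, x1, 12, Bo), (2005, 23, x1, 36, Jo), (2005, 26, p3, 12, Bo), (2005, 26, p3, 36, Jo), (2005, 36, law, 12, Bo), (2005, 36, law, 36, Jo)}
Selection genre != p3: {(2005, 23, x1, 12, Bo), (2005, 23, x1, 36, Jo), (2005, 36, law, 12, Bo), (2005, 36, law, 36, Jo)}
Keep only column(s) year, aname, aid: {(2005, Bo, 23), (2005, Bo, 36), (2005, Jo, 23), (2005, Jo, 36)}

{(2005, Bo, 23), (2005, Bo, 36), (2005, Jo, 23), (2005, Jo, 36)}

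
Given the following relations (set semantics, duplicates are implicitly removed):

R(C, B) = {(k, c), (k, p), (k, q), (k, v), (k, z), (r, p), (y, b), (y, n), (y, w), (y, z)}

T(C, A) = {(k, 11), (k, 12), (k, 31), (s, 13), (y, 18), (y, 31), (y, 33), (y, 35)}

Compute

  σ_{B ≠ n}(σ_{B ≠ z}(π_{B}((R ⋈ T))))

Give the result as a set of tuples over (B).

{b, c, p, q, v, w}

Natural join on C: {(k, c, 11), (k, c, 12), (k, c, 31), (k, p, 11), (k, p, 12), (k, p, 31), (k, q, 11), (k, q, 12), (k, q, 31), (k, v, 11), (k, v, 12), (k, v, 31), (k, z, 11), (k, z, 12), (k, z, 31), (y, b, 18), (y, b, 31), (y, b, 33), (y, b, 35), (y, n, 18), (y, n, 31), (y, n, 33), (y, n, 35), (y, w, 18), (y, w, 31), (y, w, 33), (y, w, 35), (y, z, 18), (y, z, 31), (y, z, 33), (y, z, 35)}
Projecting to B (23 duplicate(s) eliminated): {b, c, n, p, q, v, w, z}
Filtering on B ≠ z leaves {b, c, n, p, q, v, w}.
Filtering on B ≠ n leaves {b, c, p, q, v, w}.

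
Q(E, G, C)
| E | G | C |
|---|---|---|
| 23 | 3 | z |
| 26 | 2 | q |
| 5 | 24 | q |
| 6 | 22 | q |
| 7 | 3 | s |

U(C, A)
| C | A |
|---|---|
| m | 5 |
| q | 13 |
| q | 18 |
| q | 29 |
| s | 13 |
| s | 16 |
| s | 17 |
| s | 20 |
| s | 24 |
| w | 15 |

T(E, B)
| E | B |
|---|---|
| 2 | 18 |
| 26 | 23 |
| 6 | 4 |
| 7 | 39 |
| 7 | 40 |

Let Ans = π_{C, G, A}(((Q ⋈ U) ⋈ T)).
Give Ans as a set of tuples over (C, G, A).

Joining Q and U on C yields {(26, 2, q, 13), (26, 2, q, 18), (26, 2, q, 29), (5, 24, q, 13), (5, 24, q, 18), (5, 24, q, 29), (6, 22, q, 13), (6, 22, q, 18), (6, 22, q, 29), (7, 3, s, 13), (7, 3, s, 16), (7, 3, s, 17), (7, 3, s, 20), (7, 3, s, 24)}.
Joining (Q ⋈ U) and T on E yields {(26, 2, q, 13, 23), (26, 2, q, 18, 23), (26, 2, q, 29, 23), (6, 22, q, 13, 4), (6, 22, q, 18, 4), (6, 22, q, 29, 4), (7, 3, s, 13, 39), (7, 3, s, 13, 40), (7, 3, s, 16, 39), (7, 3, s, 16, 40), (7, 3, s, 17, 39), (7, 3, s, 17, 40), (7, 3, s, 20, 39), (7, 3, s, 20, 40), (7, 3, s, 24, 39), (7, 3, s, 24, 40)}.
Projecting to C, G, A (5 duplicate(s) eliminated): {(q, 2, 13), (q, 2, 18), (q, 2, 29), (q, 22, 13), (q, 22, 18), (q, 22, 29), (s, 3, 13), (s, 3, 16), (s, 3, 17), (s, 3, 20), (s, 3, 24)}

{(q, 2, 13), (q, 2, 18), (q, 2, 29), (q, 22, 13), (q, 22, 18), (q, 22, 29), (s, 3, 13), (s, 3, 16), (s, 3, 17), (s, 3, 20), (s, 3, 24)}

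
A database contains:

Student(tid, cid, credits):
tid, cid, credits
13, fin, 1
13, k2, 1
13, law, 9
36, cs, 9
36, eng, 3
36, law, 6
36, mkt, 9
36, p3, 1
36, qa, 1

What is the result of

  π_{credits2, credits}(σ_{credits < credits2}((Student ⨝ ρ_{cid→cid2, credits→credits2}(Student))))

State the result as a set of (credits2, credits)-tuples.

{(3, 1), (6, 1), (6, 3), (9, 1), (9, 3), (9, 6)}

ρ[cid→cid2, credits→credits2]: schema becomes (tid, cid2, credits2); tuples unchanged.
Natural join on tid: {(13, fin, 1, fin, 1), (13, fin, 1, k2, 1), (13, fin, 1, law, 9), (13, k2, 1, fin, 1), (13, k2, 1, k2, 1), (13, k2, 1, law, 9), (13, law, 9, fin, 1), (13, law, 9, k2, 1), (13, law, 9, law, 9), (36, cs, 9, cs, 9), (36, cs, 9, eng, 3), (36, cs, 9, law, 6), (36, cs, 9, mkt, 9), (36, cs, 9, p3, 1), (36, cs, 9, qa, 1), (36, eng, 3, cs, 9), (36, eng, 3, eng, 3), (36, eng, 3, law, 6), (36, eng, 3, mkt, 9), (36, eng, 3, p3, 1), (36, eng, 3, qa, 1), (36, law, 6, cs, 9), (36, law, 6, eng, 3), (36, law, 6, law, 6), (36, law, 6, mkt, 9), (36, law, 6, p3, 1), (36, law, 6, qa, 1), (36, mkt, 9, cs, 9), (36, mkt, 9, eng, 3), (36, mkt, 9, law, 6), (36, mkt, 9, mkt, 9), (36, mkt, 9, p3, 1), (36, mkt, 9, qa, 1), (36, p3, 1, cs, 9), (36, p3, 1, eng, 3), (36, p3, 1, law, 6), (36, p3, 1, mkt, 9), (36, p3, 1, p3, 1), (36, p3, 1, qa, 1), (36, qa, 1, cs, 9), (36, qa, 1, eng, 3), (36, qa, 1, law, 6), (36, qa, 1, mkt, 9), (36, qa, 1, p3, 1), (36, qa, 1, qa, 1)}
Filtering on credits < credits2 leaves {(13, fin, 1, law, 9), (13, k2, 1, law, 9), (36, eng, 3, cs, 9), (36, eng, 3, law, 6), (36, eng, 3, mkt, 9), (36, law, 6, cs, 9), (36, law, 6, mkt, 9), (36, p3, 1, cs, 9), (36, p3, 1, eng, 3), (36, p3, 1, law, 6), (36, p3, 1, mkt, 9), (36, qa, 1, cs, 9), (36, qa, 1, eng, 3), (36, qa, 1, law, 6), (36, qa, 1, mkt, 9)}.
Keep only column(s) credits2, credits (9 duplicate(s) eliminated): {(3, 1), (6, 1), (6, 3), (9, 1), (9, 3), (9, 6)}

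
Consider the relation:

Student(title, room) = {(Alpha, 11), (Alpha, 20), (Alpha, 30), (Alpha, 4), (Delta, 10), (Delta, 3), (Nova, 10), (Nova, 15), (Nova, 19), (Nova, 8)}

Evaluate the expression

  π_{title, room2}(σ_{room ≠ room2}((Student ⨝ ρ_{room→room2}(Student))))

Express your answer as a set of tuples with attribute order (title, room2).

{(Alpha, 11), (Alpha, 20), (Alpha, 30), (Alpha, 4), (Delta, 10), (Delta, 3), (Nova, 10), (Nova, 15), (Nova, 19), (Nova, 8)}

ρ[room→room2]: schema becomes (title, room2); tuples unchanged.
Student ⋈ ρ_{room→room2}(Student) (natural join on title): {(Alpha, 11, 11), (Alpha, 11, 20), (Alpha, 11, 30), (Alpha, 11, 4), (Alpha, 20, 11), (Alpha, 20, 20), (Alpha, 20, 30), (Alpha, 20, 4), (Alpha, 30, 11), (Alpha, 30, 20), (Alpha, 30, 30), (Alpha, 30, 4), (Alpha, 4, 11), (Alpha, 4, 20), (Alpha, 4, 30), (Alpha, 4, 4), (Delta, 10, 10), (Delta, 10, 3), (Delta, 3, 10), (Delta, 3, 3), (Nova, 10, 10), (Nova, 10, 15), (Nova, 10, 19), (Nova, 10, 8), (Nova, 15, 10), (Nova, 15, 15), (Nova, 15, 19), (Nova, 15, 8), (Nova, 19, 10), (Nova, 19, 15), (Nova, 19, 19), (Nova, 19, 8), (Nova, 8, 10), (Nova, 8, 15), (Nova, 8, 19), (Nova, 8, 8)}
Filtering on room ≠ room2 leaves {(Alpha, 11, 20), (Alpha, 11, 30), (Alpha, 11, 4), (Alpha, 20, 11), (Alpha, 20, 30), (Alpha, 20, 4), (Alpha, 30, 11), (Alpha, 30, 20), (Alpha, 30, 4), (Alpha, 4, 11), (Alpha, 4, 20), (Alpha, 4, 30), (Delta, 10, 3), (Delta, 3, 10), (Nova, 10, 15), (Nova, 10, 19), (Nova, 10, 8), (Nova, 15, 10), (Nova, 15, 19), (Nova, 15, 8), (Nova, 19, 10), (Nova, 19, 15), (Nova, 19, 8), (Nova, 8, 10), (Nova, 8, 15), (Nova, 8, 19)}.
Keep only column(s) title, room2 (16 duplicate(s) eliminated): {(Alpha, 11), (Alpha, 20), (Alpha, 30), (Alpha, 4), (Delta, 10), (Delta, 3), (Nova, 10), (Nova, 15), (Nova, 19), (Nova, 8)}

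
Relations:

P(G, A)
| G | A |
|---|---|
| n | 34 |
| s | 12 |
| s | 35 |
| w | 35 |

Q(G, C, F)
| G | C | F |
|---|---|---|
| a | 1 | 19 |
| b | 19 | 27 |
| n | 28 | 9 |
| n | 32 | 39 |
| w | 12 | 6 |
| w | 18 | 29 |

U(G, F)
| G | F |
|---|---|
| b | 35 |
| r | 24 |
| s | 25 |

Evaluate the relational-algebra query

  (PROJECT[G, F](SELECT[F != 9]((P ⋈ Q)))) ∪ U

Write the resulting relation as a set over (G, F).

{(b, 35), (n, 39), (r, 24), (s, 25), (w, 29), (w, 6)}

Natural join on G: {(n, 34, 28, 9), (n, 34, 32, 39), (w, 35, 12, 6), (w, 35, 18, 29)}
Apply σ_{F != 9}; surviving tuples: {(n, 34, 32, 39), (w, 35, 12, 6), (w, 35, 18, 29)}
π[G, F]: project onto (G, F) → {(n, 39), (w, 29), (w, 6)}
Taking the union: {(b, 35), (n, 39), (r, 24), (s, 25), (w, 29), (w, 6)}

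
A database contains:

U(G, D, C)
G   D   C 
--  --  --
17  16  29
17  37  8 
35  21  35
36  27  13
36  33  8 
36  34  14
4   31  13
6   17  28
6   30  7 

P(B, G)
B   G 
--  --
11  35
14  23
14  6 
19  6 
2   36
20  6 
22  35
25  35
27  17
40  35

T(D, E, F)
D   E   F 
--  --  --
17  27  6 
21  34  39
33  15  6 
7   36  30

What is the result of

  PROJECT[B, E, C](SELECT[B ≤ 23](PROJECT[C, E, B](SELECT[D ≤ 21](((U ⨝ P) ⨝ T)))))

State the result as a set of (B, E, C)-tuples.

{(11, 34, 35), (14, 27, 28), (19, 27, 28), (20, 27, 28), (22, 34, 35)}

Natural join on G: {(17, 16, 29, 27), (17, 37, 8, 27), (35, 21, 35, 11), (35, 21, 35, 22), (35, 21, 35, 25), (35, 21, 35, 40), (36, 27, 13, 2), (36, 33, 8, 2), (36, 34, 14, 2), (6, 17, 28, 14), (6, 17, 28, 19), (6, 17, 28, 20), (6, 30, 7, 14), (6, 30, 7, 19), (6, 30, 7, 20)}
Natural join on D: {(35, 21, 35, 11, 34, 39), (35, 21, 35, 22, 34, 39), (35, 21, 35, 25, 34, 39), (35, 21, 35, 40, 34, 39), (36, 33, 8, 2, 15, 6), (6, 17, 28, 14, 27, 6), (6, 17, 28, 19, 27, 6), (6, 17, 28, 20, 27, 6)}
σ[D ≤ 21]: keep tuples satisfying D ≤ 21 → {(35, 21, 35, 11, 34, 39), (35, 21, 35, 22, 34, 39), (35, 21, 35, 25, 34, 39), (35, 21, 35, 40, 34, 39), (6, 17, 28, 14, 27, 6), (6, 17, 28, 19, 27, 6), (6, 17, 28, 20, 27, 6)}
Projecting to C, E, B: {(28, 27, 14), (28, 27, 19), (28, 27, 20), (35, 34, 11), (35, 34, 22), (35, 34, 25), (35, 34, 40)}
σ[B ≤ 23]: keep tuples satisfying B ≤ 23 → {(28, 27, 14), (28, 27, 19), (28, 27, 20), (35, 34, 11), (35, 34, 22)}
Projecting to B, E, C: {(11, 34, 35), (14, 27, 28), (19, 27, 28), (20, 27, 28), (22, 34, 35)}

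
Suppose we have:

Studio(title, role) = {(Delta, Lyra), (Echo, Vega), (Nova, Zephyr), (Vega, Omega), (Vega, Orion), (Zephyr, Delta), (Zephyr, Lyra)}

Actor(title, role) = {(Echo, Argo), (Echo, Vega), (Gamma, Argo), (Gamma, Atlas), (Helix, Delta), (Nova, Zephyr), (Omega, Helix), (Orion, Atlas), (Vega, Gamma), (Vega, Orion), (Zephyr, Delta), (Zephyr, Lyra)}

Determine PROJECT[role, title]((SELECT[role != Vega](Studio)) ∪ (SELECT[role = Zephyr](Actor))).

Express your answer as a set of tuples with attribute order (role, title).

Apply σ_{role != Vega}; surviving tuples: {(Delta, Lyra), (Nova, Zephyr), (Vega, Omega), (Vega, Orion), (Zephyr, Delta), (Zephyr, Lyra)}
Apply σ_{role = Zephyr}; surviving tuples: {(Nova, Zephyr)}
Set union of the two operands is {(Delta, Lyra), (Nova, Zephyr), (Vega, Omega), (Vega, Orion), (Zephyr, Delta), (Zephyr, Lyra)}.
Projecting to role, title: {(Delta, Zephyr), (Lyra, Delta), (Lyra, Zephyr), (Omega, Vega), (Orion, Vega), (Zephyr, Nova)}

{(Delta, Zephyr), (Lyra, Delta), (Lyra, Zephyr), (Omega, Vega), (Orion, Vega), (Zephyr, Nova)}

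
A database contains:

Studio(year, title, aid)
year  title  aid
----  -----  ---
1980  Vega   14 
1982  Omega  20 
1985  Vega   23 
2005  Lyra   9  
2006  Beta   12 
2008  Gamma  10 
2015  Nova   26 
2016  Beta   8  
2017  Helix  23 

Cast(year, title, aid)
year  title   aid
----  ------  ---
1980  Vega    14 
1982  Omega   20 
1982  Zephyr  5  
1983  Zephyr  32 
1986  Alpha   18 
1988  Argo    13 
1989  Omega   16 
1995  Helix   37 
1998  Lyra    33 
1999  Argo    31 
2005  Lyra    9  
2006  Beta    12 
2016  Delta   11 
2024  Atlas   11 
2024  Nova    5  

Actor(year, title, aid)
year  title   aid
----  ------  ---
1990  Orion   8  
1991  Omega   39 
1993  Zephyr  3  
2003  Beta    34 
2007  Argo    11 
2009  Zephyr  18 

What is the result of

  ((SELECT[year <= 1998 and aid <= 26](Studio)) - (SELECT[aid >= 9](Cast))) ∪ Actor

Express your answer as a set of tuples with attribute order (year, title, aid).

{(1985, Vega, 23), (1990, Orion, 8), (1991, Omega, 39), (1993, Zephyr, 3), (2003, Beta, 34), (2007, Argo, 11), (2009, Zephyr, 18)}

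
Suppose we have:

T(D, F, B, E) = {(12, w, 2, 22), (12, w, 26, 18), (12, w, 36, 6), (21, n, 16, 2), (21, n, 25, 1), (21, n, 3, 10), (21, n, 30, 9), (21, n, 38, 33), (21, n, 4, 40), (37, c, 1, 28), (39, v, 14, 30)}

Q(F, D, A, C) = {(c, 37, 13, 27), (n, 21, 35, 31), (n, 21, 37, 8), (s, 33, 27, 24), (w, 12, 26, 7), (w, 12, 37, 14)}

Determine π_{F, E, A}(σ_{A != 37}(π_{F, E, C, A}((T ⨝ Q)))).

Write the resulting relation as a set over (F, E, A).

{(c, 28, 13), (n, 1, 35), (n, 10, 35), (n, 2, 35), (n, 33, 35), (n, 40, 35), (n, 9, 35), (w, 18, 26), (w, 22, 26), (w, 6, 26)}

Natural join on D, F: {(12, w, 2, 22, 26, 7), (12, w, 2, 22, 37, 14), (12, w, 26, 18, 26, 7), (12, w, 26, 18, 37, 14), (12, w, 36, 6, 26, 7), (12, w, 36, 6, 37, 14), (21, n, 16, 2, 35, 31), (21, n, 16, 2, 37, 8), (21, n, 25, 1, 35, 31), (21, n, 25, 1, 37, 8), (21, n, 3, 10, 35, 31), (21, n, 3, 10, 37, 8), (21, n, 30, 9, 35, 31), (21, n, 30, 9, 37, 8), (21, n, 38, 33, 35, 31), (21, n, 38, 33, 37, 8), (21, n, 4, 40, 35, 31), (21, n, 4, 40, 37, 8), (37, c, 1, 28, 13, 27)}
Projecting to F, E, C, A: {(c, 28, 27, 13), (n, 1, 31, 35), (n, 1, 8, 37), (n, 10, 31, 35), (n, 10, 8, 37), (n, 2, 31, 35), (n, 2, 8, 37), (n, 33, 31, 35), (n, 33, 8, 37), (n, 40, 31, 35), (n, 40, 8, 37), (n, 9, 31, 35), (n, 9, 8, 37), (w, 18, 14, 37), (w, 18, 7, 26), (w, 22, 14, 37), (w, 22, 7, 26), (w, 6, 14, 37), (w, 6, 7, 26)}
σ[A != 37]: keep tuples satisfying A != 37 → {(c, 28, 27, 13), (n, 1, 31, 35), (n, 10, 31, 35), (n, 2, 31, 35), (n, 33, 31, 35), (n, 40, 31, 35), (n, 9, 31, 35), (w, 18, 7, 26), (w, 22, 7, 26), (w, 6, 7, 26)}
Projecting to F, E, A: {(c, 28, 13), (n, 1, 35), (n, 10, 35), (n, 2, 35), (n, 33, 35), (n, 40, 35), (n, 9, 35), (w, 18, 26), (w, 22, 26), (w, 6, 26)}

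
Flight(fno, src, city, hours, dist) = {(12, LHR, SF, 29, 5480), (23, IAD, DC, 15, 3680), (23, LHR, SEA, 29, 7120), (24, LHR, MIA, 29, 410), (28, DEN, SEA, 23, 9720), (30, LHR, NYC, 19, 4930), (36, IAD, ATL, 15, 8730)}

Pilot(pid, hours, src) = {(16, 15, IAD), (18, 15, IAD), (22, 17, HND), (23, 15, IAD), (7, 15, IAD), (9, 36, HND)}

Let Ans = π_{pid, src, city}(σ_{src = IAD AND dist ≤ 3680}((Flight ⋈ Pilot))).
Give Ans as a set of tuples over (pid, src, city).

Flight ⋈ Pilot (natural join on src, hours): {(23, IAD, DC, 15, 3680, 16), (23, IAD, DC, 15, 3680, 18), (23, IAD, DC, 15, 3680, 23), (23, IAD, DC, 15, 3680, 7), (36, IAD, ATL, 15, 8730, 16), (36, IAD, ATL, 15, 8730, 18), (36, IAD, ATL, 15, 8730, 23), (36, IAD, ATL, 15, 8730, 7)}
Filtering on src = IAD AND dist ≤ 3680 leaves {(23, IAD, DC, 15, 3680, 16), (23, IAD, DC, 15, 3680, 18), (23, IAD, DC, 15, 3680, 23), (23, IAD, DC, 15, 3680, 7)}.
π_{pid, src, city} gives {(16, IAD, DC), (18, IAD, DC), (23, IAD, DC), (7, IAD, DC)}.

{(16, IAD, DC), (18, IAD, DC), (23, IAD, DC), (7, IAD, DC)}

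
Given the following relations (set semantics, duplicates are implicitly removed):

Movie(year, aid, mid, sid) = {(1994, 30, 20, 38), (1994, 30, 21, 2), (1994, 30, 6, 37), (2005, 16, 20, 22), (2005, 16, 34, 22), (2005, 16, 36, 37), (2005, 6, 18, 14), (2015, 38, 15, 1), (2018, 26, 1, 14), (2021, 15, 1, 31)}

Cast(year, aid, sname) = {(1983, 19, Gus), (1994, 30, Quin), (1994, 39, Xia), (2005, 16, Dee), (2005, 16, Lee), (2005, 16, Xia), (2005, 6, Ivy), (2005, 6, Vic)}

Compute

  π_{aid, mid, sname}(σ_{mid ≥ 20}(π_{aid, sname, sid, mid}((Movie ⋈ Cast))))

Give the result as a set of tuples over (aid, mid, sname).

{(16, 20, Dee), (16, 20, Lee), (16, 20, Xia), (16, 34, Dee), (16, 34, Lee), (16, 34, Xia), (16, 36, Dee), (16, 36, Lee), (16, 36, Xia), (30, 20, Quin), (30, 21, Quin)}

Movie ⋈ Cast (natural join on year, aid): {(1994, 30, 20, 38, Quin), (1994, 30, 21, 2, Quin), (1994, 30, 6, 37, Quin), (2005, 16, 20, 22, Dee), (2005, 16, 20, 22, Lee), (2005, 16, 20, 22, Xia), (2005, 16, 34, 22, Dee), (2005, 16, 34, 22, Lee), (2005, 16, 34, 22, Xia), (2005, 16, 36, 37, Dee), (2005, 16, 36, 37, Lee), (2005, 16, 36, 37, Xia), (2005, 6, 18, 14, Ivy), (2005, 6, 18, 14, Vic)}
π[aid, sname, sid, mid]: project onto (aid, sname, sid, mid) → {(16, Dee, 22, 20), (16, Dee, 22, 34), (16, Dee, 37, 36), (16, Lee, 22, 20), (16, Lee, 22, 34), (16, Lee, 37, 36), (16, Xia, 22, 20), (16, Xia, 22, 34), (16, Xia, 37, 36), (30, Quin, 2, 21), (30, Quin, 37, 6), (30, Quin, 38, 20), (6, Ivy, 14, 18), (6, Vic, 14, 18)}
σ[mid ≥ 20]: keep tuples satisfying mid ≥ 20 → {(16, Dee, 22, 20), (16, Dee, 22, 34), (16, Dee, 37, 36), (16, Lee, 22, 20), (16, Lee, 22, 34), (16, Lee, 37, 36), (16, Xia, 22, 20), (16, Xia, 22, 34), (16, Xia, 37, 36), (30, Quin, 2, 21), (30, Quin, 38, 20)}
π[aid, mid, sname]: project onto (aid, mid, sname) → {(16, 20, Dee), (16, 20, Lee), (16, 20, Xia), (16, 34, Dee), (16, 34, Lee), (16, 34, Xia), (16, 36, Dee), (16, 36, Lee), (16, 36, Xia), (30, 20, Quin), (30, 21, Quin)}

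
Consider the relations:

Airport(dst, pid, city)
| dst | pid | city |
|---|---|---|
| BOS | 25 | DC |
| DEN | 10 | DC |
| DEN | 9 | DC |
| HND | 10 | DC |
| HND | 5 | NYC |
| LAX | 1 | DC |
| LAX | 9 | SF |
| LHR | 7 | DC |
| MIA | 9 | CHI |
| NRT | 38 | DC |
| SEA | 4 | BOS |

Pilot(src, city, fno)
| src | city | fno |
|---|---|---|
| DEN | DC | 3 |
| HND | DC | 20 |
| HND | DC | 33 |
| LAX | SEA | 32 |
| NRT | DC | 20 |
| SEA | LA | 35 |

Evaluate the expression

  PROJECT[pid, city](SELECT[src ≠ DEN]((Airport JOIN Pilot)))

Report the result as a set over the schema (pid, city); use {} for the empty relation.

Natural join on city: {(BOS, 25, DC, DEN, 3), (BOS, 25, DC, HND, 20), (BOS, 25, DC, HND, 33), (BOS, 25, DC, NRT, 20), (DEN, 10, DC, DEN, 3), (DEN, 10, DC, HND, 20), (DEN, 10, DC, HND, 33), (DEN, 10, DC, NRT, 20), (DEN, 9, DC, DEN, 3), (DEN, 9, DC, HND, 20), (DEN, 9, DC, HND, 33), (DEN, 9, DC, NRT, 20), (HND, 10, DC, DEN, 3), (HND, 10, DC, HND, 20), (HND, 10, DC, HND, 33), (HND, 10, DC, NRT, 20), (LAX, 1, DC, DEN, 3), (LAX, 1, DC, HND, 20), (LAX, 1, DC, HND, 33), (LAX, 1, DC, NRT, 20), (LHR, 7, DC, DEN, 3), (LHR, 7, DC, HND, 20), (LHR, 7, DC, HND, 33), (LHR, 7, DC, NRT, 20), (NRT, 38, DC, DEN, 3), (NRT, 38, DC, HND, 20), (NRT, 38, DC, HND, 33), (NRT, 38, DC, NRT, 20)}
σ[src ≠ DEN]: keep tuples satisfying src ≠ DEN → {(BOS, 25, DC, HND, 20), (BOS, 25, DC, HND, 33), (BOS, 25, DC, NRT, 20), (DEN, 10, DC, HND, 20), (DEN, 10, DC, HND, 33), (DEN, 10, DC, NRT, 20), (DEN, 9, DC, HND, 20), (DEN, 9, DC, HND, 33), (DEN, 9, DC, NRT, 20), (HND, 10, DC, HND, 20), (HND, 10, DC, HND, 33), (HND, 10, DC, NRT, 20), (LAX, 1, DC, HND, 20), (LAX, 1, DC, HND, 33), (LAX, 1, DC, NRT, 20), (LHR, 7, DC, HND, 20), (LHR, 7, DC, HND, 33), (LHR, 7, DC, NRT, 20), (NRT, 38, DC, HND, 20), (NRT, 38, DC, HND, 33), (NRT, 38, DC, NRT, 20)}
Keep only column(s) pid, city (15 duplicate(s) eliminated): {(1, DC), (10, DC), (25, DC), (38, DC), (7, DC), (9, DC)}

{(1, DC), (10, DC), (25, DC), (38, DC), (7, DC), (9, DC)}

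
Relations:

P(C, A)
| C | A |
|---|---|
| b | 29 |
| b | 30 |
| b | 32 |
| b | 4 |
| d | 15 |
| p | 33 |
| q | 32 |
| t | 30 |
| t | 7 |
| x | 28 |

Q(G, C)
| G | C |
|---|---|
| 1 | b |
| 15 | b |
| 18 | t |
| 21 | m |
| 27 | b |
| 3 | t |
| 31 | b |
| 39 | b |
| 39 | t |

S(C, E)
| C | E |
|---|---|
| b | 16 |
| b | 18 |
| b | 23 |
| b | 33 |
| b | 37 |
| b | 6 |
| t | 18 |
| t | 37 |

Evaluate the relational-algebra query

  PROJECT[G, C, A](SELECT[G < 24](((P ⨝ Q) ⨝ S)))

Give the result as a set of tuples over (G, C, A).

Natural join on C: {(b, 29, 1), (b, 29, 15), (b, 29, 27), (b, 29, 31), (b, 29, 39), (b, 30, 1), (b, 30, 15), (b, 30, 27), (b, 30, 31), (b, 30, 39), (b, 32, 1), (b, 32, 15), (b, 32, 27), (b, 32, 31), (b, 32, 39), (b, 4, 1), (b, 4, 15), (b, 4, 27), (b, 4, 31), (b, 4, 39), (t, 30, 18), (t, 30, 3), (t, 30, 39), (t, 7, 18), (t, 7, 3), (t, 7, 39)}
Natural join on C: {(b, 29, 1, 16), (b, 29, 1, 18), (b, 29, 1, 23), (b, 29, 1, 33), (b, 29, 1, 37), (b, 29, 1, 6), (b, 29, 15, 16), (b, 29, 15, 18), (b, 29, 15, 23), (b, 29, 15, 33), (b, 29, 15, 37), (b, 29, 15, 6), (b, 29, 27, 16), (b, 29, 27, 18), (b, 29, 27, 23), (b, 29, 27, 33), (b, 29, 27, 37), (b, 29, 27, 6), (b, 29, 31, 16), (b, 29, 31, 18), (b, 29, 31, 23), (b, 29, 31, 33), (b, 29, 31, 37), (b, 29, 31, 6), (b, 29, 39, 16), (b, 29, 39, 18), (b, 29, 39, 23), (b, 29, 39, 33), (b, 29, 39, 37), (b, 29, 39, 6), (b, 30, 1, 16), (b, 30, 1, 18), (b, 30, 1, 23), (b, 30, 1, 33), (b, 30, 1, 37), (b, 30, 1, 6), (b, 30, 15, 16), (b, 30, 15, 18), (b, 30, 15, 23), (b, 30, 15, 33), (b, 30, 15, 37), (b, 30, 15, 6), (b, 30, 27, 16), (b, 30, 27, 18), (b, 30, 27, 23), (b, 30, 27, 33), (b, 30, 27, 37), (b, 30, 27, 6), (b, 30, 31, 16), (b, 30, 31, 18), (b, 30, 31, 23), (b, 30, 31, 33), (b, 30, 31, 37), (b, 30, 31, 6), (b, 30, 39, 16), (b, 30, 39, 18), (b, 30, 39, 23), (b, 30, 39, 33), (b, 30, 39, 37), (b, 30, 39, 6), (b, 32, 1, 16), (b, 32, 1, 18), (b, 32, 1, 23), (b, 32, 1, 33), (b, 32, 1, 37), (b, 32, 1, 6), (b, 32, 15, 16), (b, 32, 15, 18), (b, 32, 15, 23), (b, 32, 15, 33), (b, 32, 15, 37), (b, 32, 15, 6), (b, 32, 27, 16), (b, 32, 27, 18), (b, 32, 27, 23), (b, 32, 27, 33), (b, 32, 27, 37), (b, 32, 27, 6), (b, 32, 31, 16), (b, 32, 31, 18), (b, 32, 31, 23), (b, 32, 31, 33), (b, 32, 31, 37), (b, 32, 31, 6), (b, 32, 39, 16), (b, 32, 39, 18), (b, 32, 39, 23), (b, 32, 39, 33), (b, 32, 39, 37), (b, 32, 39, 6), (b, 4, 1, 16), (b, 4, 1, 18), (b, 4, 1, 23), (b, 4, 1, 33), (b, 4, 1, 37), (b, 4, 1, 6), (b, 4, 15, 16), (b, 4, 15, 18), (b, 4, 15, 23), (b, 4, 15, 33), (b, 4, 15, 37), (b, 4, 15, 6), (b, 4, 27, 16), (b, 4, 27, 18), (b, 4, 27, 23), (b, 4, 27, 33), (b, 4, 27, 37), (b, 4, 27, 6), (b, 4, 31, 16), (b, 4, 31, 18), (b, 4, 31, 23), (b, 4, 31, 33), (b, 4, 31, 37), (b, 4, 31, 6), (b, 4, 39, 16), (b, 4, 39, 18), (b, 4, 39, 23), (b, 4, 39, 33), (b, 4, 39, 37), (b, 4, 39, 6), (t, 30, 18, 18), (t, 30, 18, 37), (t, 30, 3, 18), (t, 30, 3, 37), (t, 30, 39, 18), (t, 30, 39, 37), (t, 7, 18, 18), (t, 7, 18, 37), (t, 7, 3, 18), (t, 7, 3, 37), (t, 7, 39, 18), (t, 7, 39, 37)}
Apply σ_{G < 24}; surviving tuples: {(b, 29, 1, 16), (b, 29, 1, 18), (b, 29, 1, 23), (b, 29, 1, 33), (b, 29, 1, 37), (b, 29, 1, 6), (b, 29, 15, 16), (b, 29, 15, 18), (b, 29, 15, 23), (b, 29, 15, 33), (b, 29, 15, 37), (b, 29, 15, 6), (b, 30, 1, 16), (b, 30, 1, 18), (b, 30, 1, 23), (b, 30, 1, 33), (b, 30, 1, 37), (b, 30, 1, 6), (b, 30, 15, 16), (b, 30, 15, 18), (b, 30, 15, 23), (b, 30, 15, 33), (b, 30, 15, 37), (b, 30, 15, 6), (b, 32, 1, 16), (b, 32, 1, 18), (b, 32, 1, 23), (b, 32, 1, 33), (b, 32, 1, 37), (b, 32, 1, 6), (b, 32, 15, 16), (b, 32, 15, 18), (b, 32, 15, 23), (b, 32, 15, 33), (b, 32, 15, 37), (b, 32, 15, 6), (b, 4, 1, 16), (b, 4, 1, 18), (b, 4, 1, 23), (b, 4, 1, 33), (b, 4, 1, 37), (b, 4, 1, 6), (b, 4, 15, 16), (b, 4, 15, 18), (b, 4, 15, 23), (b, 4, 15, 33), (b, 4, 15, 37), (b, 4, 15, 6), (t, 30, 18, 18), (t, 30, 18, 37), (t, 30, 3, 18), (t, 30, 3, 37), (t, 7, 18, 18), (t, 7, 18, 37), (t, 7, 3, 18), (t, 7, 3, 37)}
Projecting to G, C, A (44 duplicate(s) eliminated): {(1, b, 29), (1, b, 30), (1, b, 32), (1, b, 4), (15, b, 29), (15, b, 30), (15, b, 32), (15, b, 4), (18, t, 30), (18, t, 7), (3, t, 30), (3, t, 7)}

{(1, b, 29), (1, b, 30), (1, b, 32), (1, b, 4), (15, b, 29), (15, b, 30), (15, b, 32), (15, b, 4), (18, t, 30), (18, t, 7), (3, t, 30), (3, t, 7)}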